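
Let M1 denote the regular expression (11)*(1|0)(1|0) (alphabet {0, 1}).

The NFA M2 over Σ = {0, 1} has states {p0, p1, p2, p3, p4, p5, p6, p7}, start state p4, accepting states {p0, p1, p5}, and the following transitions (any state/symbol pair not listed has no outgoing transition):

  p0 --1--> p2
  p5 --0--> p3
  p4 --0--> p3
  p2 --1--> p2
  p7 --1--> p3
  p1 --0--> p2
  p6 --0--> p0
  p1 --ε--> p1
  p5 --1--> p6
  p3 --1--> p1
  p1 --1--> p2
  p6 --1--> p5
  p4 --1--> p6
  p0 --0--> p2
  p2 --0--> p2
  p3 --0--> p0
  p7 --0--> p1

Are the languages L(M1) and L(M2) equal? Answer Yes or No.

Yes

Converting the expression M1 to a DFA (subset construction, then merging equivalent states) gives the minimal DFA with states {r0, r1, r2, r3, r4, r5}, start state r0, accepting states {r3, r4} and transitions r0: 0→r1, 1→r2; r1: 0→r3, 1→r3; r2: 0→r3, 1→r4; r3: 0→r5, 1→r5; r4: 0→r1, 1→r2; r5: 0→r5, 1→r5.
Exploring the product automaton M1 × M2 from the start pair (r0, p4), following both machines on each input symbol, reaches 7 state pairs: (r0, p4), (r1, p3), (r2, p6), (r3, p0), (r3, p1), (r4, p5), (r5, p2).
M1 accepts in {r3, r4} and M2 accepts in {p0, p1, p5}. In every reachable pair the two components are either both accepting — (r3, p0), (r3, p1), (r4, p5) — or both non-accepting, so no string is accepted by exactly one of the machines: L(M1) \ L(M2) and L(M2) \ L(M1) are both empty.
Hence every string is accepted by M1 iff it is accepted by M2, and the two languages coincide.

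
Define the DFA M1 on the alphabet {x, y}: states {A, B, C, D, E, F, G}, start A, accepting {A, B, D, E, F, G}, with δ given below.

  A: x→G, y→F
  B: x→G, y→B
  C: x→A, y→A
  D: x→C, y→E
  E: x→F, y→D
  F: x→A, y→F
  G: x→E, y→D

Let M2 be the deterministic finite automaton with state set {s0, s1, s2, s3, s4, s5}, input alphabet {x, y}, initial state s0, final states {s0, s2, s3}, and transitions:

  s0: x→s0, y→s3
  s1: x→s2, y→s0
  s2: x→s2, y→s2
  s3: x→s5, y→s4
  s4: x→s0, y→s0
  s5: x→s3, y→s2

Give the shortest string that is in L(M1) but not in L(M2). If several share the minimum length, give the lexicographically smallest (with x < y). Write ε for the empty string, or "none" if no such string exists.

yx

The string yx is accepted by M1 but not by M2.
No shorter string lies in the difference, and yx is the lexicographically first length-2 string in L(M1) \ L(M2).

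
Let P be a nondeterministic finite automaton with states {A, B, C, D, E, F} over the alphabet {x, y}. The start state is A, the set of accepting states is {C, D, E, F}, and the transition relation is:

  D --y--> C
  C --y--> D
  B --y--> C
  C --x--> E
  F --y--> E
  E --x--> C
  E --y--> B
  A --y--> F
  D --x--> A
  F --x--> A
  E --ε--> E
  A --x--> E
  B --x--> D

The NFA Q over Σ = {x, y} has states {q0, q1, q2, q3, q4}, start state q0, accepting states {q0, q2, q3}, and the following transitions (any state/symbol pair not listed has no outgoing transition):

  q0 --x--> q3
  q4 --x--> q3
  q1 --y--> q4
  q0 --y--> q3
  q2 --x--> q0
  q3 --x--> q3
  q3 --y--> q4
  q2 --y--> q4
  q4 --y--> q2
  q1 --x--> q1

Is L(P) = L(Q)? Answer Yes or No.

No

The string yy is accepted by P but rejected by Q.
So L(P) ≠ L(Q).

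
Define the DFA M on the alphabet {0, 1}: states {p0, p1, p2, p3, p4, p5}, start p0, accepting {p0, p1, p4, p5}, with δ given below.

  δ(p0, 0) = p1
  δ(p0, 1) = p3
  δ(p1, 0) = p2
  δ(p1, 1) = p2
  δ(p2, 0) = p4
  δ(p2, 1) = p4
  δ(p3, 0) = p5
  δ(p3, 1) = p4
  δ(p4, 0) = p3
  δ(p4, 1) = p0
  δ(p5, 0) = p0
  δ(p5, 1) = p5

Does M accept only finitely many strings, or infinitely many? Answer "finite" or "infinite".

infinite

State p0 is reachable from the start and can reach an accepting state, and it lies on the cycle p0 → p1 → p2 → p4 → p0.
Traversing that cycle any number of times yields accepted strings of unbounded length, so the language is infinite.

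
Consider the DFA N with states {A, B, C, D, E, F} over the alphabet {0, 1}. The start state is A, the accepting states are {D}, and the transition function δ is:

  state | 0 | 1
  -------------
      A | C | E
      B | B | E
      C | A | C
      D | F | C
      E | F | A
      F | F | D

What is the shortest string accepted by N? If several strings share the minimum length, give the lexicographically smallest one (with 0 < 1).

101

A breadth-first search from A reaches an accepting state first via the path A → E → F → D on input 101.
No string of length < 3 is accepted (BFS exhausts all shorter strings without reaching an accepting state), and 101 is the lexicographically least accepting string of length 3.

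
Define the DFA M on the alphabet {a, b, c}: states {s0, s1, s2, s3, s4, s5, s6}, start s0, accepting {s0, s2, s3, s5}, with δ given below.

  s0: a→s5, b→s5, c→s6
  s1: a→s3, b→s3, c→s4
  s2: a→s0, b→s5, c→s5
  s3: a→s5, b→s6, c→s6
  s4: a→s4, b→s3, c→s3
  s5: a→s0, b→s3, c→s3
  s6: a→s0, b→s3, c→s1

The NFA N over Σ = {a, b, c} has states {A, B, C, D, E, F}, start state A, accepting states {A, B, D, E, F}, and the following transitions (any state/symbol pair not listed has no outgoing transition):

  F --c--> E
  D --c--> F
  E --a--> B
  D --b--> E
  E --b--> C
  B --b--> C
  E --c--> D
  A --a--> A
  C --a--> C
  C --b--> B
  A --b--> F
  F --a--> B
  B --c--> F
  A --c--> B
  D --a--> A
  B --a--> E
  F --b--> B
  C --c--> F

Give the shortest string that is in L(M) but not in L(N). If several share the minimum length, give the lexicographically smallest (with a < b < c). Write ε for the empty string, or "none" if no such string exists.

cb

The string cb is accepted by M but not by N.
No shorter string lies in the difference, and cb is the lexicographically first length-2 string in L(M) \ L(N).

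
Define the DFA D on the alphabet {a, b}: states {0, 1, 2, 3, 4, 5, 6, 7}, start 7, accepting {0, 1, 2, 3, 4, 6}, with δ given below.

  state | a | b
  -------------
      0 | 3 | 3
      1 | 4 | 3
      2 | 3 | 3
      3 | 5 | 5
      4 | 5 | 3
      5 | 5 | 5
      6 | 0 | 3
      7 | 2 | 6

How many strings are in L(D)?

The useful subgraph on states {0, 2, 3, 6, 7} is acyclic, so L(D) is finite; the longest accepting path visits 4 useful states, giving maximum string length 3.
Counting accepting paths from 7 by length: 2 of length 1, 4 of length 2, 2 of length 3. Total 8.

8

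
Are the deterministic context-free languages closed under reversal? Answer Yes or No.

No

L = {c bⁿaⁿ : n≥0} ∪ {d b²ⁿaⁿ : n≥0} is a DCFL: the first symbol tells a deterministic PDA whether to pop one or two b's per a. Its reversal Lᴿ = {aⁿbⁿ c : n≥0} ∪ {aⁿb²ⁿ d : n≥0} is not. DCFLs are closed under right quotient by regular languages, and Lᴿ/{c, d} = {aⁿbⁿ : n≥0} ∪ {aⁿb²ⁿ : n≥0} — the standard context-free language accepted by no deterministic PDA (intuitively the machine would have to commit to a b-to-a ratio before the distinguishing marker arrives; formally, a DPDA for it would have a single run on aⁿb²ⁿ, accepting after the prefix aⁿbⁿ and accepting again after n more b's; an ordinary PDA that simulates it on a's and b's and, at any moment when it is accepting, may switch to reading only a fresh letter e while feeding each e to the simulation as a b, would accept aⁱbʲeᵏ (k≥1) exactly when both aⁱbʲ and aⁱbʲ⁺ᵏ are in the language, i.e. its language intersected with the regular set a*b*e⁺ would be exactly {aⁿbⁿeⁿ : n≥1} — impossible, since context-free languages are closed under intersection with regular sets and {aⁿbⁿeⁿ} is not context-free). So Lᴿ cannot be a DCFL.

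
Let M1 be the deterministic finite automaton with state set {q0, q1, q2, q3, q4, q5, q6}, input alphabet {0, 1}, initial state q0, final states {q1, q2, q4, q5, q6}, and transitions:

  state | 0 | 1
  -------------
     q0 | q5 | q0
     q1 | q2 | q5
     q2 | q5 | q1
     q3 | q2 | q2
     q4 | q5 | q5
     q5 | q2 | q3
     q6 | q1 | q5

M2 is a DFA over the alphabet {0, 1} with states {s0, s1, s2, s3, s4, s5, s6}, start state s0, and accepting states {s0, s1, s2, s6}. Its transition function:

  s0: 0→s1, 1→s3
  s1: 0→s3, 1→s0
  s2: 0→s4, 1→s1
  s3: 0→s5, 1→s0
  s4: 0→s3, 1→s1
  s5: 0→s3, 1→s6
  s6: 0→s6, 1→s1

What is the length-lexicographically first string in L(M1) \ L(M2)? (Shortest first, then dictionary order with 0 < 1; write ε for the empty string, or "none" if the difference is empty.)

00

The string 00 is accepted by M1 but not by M2.
No shorter string lies in the difference, and 00 is the lexicographically first length-2 string in L(M1) \ L(M2).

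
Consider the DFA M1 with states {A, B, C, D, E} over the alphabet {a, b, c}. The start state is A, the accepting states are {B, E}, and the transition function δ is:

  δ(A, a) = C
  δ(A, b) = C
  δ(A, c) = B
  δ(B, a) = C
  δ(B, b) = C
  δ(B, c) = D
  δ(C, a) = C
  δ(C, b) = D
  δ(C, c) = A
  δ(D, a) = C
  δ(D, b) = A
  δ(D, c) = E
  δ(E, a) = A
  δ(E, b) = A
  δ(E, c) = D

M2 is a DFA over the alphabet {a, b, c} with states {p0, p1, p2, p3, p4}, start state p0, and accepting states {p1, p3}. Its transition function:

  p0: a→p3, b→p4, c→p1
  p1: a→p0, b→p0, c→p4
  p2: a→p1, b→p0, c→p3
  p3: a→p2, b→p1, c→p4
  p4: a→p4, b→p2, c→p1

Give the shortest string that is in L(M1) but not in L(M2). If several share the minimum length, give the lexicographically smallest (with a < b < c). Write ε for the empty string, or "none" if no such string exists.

abc

The string abc is accepted by M1 but not by M2.
No shorter string lies in the difference, and abc is the lexicographically first length-3 string in L(M1) \ L(M2).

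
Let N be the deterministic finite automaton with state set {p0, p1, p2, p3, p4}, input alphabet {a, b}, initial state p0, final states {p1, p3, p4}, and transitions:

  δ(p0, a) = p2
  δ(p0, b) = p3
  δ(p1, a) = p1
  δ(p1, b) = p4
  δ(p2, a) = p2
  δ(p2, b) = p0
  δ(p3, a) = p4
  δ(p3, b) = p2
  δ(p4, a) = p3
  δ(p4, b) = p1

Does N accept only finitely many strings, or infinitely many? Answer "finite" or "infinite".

infinite

State p0 is reachable from the start and can reach an accepting state, and it lies on the cycle p0 → p2 → p0.
Traversing that cycle any number of times yields accepted strings of unbounded length, so the language is infinite.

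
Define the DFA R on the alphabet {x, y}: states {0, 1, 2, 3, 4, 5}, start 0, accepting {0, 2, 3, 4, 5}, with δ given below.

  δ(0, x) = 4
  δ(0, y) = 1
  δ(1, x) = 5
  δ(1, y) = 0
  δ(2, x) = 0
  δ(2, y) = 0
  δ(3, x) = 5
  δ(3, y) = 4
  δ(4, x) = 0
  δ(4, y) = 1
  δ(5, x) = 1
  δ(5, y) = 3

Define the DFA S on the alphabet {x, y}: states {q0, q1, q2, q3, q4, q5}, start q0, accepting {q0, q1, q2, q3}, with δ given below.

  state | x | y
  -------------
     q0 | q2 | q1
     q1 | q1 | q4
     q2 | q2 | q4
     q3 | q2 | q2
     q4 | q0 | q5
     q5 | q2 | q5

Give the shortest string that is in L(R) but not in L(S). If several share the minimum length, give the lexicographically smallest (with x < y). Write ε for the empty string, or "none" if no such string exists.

yy

The string yy is accepted by R but not by S.
No shorter string lies in the difference, and yy is the lexicographically first length-2 string in L(R) \ L(S).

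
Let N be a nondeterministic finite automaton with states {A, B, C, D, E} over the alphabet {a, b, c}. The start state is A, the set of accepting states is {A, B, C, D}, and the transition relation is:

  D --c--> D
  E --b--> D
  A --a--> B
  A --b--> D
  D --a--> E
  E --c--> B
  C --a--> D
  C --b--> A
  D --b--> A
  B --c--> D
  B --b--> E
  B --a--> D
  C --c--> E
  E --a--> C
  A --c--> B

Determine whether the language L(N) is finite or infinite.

State A is reachable from the start and can reach an accepting state, and it lies on the cycle A → B → D → A.
Traversing that cycle any number of times yields accepted strings of unbounded length, so the language is infinite.

infinite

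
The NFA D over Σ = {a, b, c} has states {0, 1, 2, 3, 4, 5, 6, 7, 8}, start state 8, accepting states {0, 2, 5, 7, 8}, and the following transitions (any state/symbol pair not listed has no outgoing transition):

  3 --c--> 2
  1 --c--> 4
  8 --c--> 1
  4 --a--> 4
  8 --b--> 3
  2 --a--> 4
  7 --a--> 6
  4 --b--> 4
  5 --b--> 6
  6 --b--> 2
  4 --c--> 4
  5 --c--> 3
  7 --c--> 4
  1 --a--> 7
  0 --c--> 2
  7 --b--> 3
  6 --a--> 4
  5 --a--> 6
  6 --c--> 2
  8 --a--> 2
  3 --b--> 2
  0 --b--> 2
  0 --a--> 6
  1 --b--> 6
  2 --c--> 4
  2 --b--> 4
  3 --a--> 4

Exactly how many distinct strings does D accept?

The useful subgraph on states {1, 2, 3, 6, 7, 8} is acyclic, so L(D) is finite; the longest accepting path visits 5 useful states, giving maximum string length 4.
Counting accepting paths from 8 by length: 1 of length 0, 1 of length 1, 3 of length 2, 2 of length 3, 4 of length 4. Total 11.

11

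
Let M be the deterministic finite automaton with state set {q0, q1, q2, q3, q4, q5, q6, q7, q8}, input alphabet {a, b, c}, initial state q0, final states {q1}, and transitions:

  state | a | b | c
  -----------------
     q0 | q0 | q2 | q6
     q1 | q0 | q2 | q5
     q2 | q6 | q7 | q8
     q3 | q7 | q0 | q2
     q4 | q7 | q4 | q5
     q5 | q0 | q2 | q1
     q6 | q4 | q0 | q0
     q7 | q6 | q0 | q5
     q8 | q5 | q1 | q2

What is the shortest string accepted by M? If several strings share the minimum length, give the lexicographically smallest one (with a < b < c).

A breadth-first search from q0 reaches an accepting state first via the path q0 → q2 → q8 → q1 on input bcb.
No string of length < 3 is accepted (BFS exhausts all shorter strings without reaching an accepting state), and bcb is the lexicographically least accepting string of length 3.

bcb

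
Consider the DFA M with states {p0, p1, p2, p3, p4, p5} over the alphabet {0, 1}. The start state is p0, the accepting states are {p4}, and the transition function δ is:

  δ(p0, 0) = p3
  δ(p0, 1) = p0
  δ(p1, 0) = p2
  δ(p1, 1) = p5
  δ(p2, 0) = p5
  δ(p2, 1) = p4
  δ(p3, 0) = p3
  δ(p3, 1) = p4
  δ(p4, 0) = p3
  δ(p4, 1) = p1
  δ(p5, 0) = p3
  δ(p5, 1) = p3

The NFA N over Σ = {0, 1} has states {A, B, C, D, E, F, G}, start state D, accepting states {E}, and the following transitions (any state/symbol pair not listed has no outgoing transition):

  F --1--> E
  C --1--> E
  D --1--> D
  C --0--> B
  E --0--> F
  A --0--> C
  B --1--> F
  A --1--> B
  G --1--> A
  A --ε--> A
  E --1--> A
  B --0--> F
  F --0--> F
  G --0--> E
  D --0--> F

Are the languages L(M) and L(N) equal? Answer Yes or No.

Yes

Exploring the product automaton M × N from the start pair (p0, D), following both machines on each input symbol, reaches 6 state pairs: (p0, D), (p3, F), (p4, E), (p1, A), (p2, C), (p5, B).
M accepts in {p4} and N accepts in {E}. In every reachable pair the two components are either both accepting — (p4, E) — or both non-accepting, so no string is accepted by exactly one of the machines: L(M) \ L(N) and L(N) \ L(M) are both empty.
Hence every string is accepted by M iff it is accepted by N, and the two languages coincide.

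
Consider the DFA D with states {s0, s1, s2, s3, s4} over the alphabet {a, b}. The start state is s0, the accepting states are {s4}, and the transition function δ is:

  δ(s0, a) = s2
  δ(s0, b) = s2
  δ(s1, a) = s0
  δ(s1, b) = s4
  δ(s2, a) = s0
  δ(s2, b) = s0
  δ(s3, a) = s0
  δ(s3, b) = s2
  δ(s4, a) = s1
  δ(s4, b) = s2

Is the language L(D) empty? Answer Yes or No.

Yes

The states reachable from the start state are {s0, s2}.
None of the accepting states {s4} is reachable, so no string is accepted and L(D) = ∅.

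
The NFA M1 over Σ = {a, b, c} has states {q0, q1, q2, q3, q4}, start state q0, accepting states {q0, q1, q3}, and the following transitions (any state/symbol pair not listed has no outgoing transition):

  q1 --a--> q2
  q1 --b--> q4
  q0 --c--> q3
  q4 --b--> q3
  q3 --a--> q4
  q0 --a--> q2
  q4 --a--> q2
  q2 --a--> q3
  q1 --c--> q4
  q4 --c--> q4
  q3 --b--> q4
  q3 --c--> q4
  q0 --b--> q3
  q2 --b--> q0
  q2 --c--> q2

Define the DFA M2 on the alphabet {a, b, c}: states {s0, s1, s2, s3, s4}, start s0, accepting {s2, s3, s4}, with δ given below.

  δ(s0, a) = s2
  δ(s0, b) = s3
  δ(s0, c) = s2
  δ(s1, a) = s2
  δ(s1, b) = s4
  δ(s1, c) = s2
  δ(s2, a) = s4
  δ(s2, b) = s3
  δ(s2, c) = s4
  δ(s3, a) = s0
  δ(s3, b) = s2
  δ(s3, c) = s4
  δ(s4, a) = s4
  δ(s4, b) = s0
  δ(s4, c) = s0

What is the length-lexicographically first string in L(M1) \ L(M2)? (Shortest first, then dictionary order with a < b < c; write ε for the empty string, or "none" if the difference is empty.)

ε

The empty string ε is accepted by M1 but not by M2.
Since ε is the unique shortest string, it is the required witness.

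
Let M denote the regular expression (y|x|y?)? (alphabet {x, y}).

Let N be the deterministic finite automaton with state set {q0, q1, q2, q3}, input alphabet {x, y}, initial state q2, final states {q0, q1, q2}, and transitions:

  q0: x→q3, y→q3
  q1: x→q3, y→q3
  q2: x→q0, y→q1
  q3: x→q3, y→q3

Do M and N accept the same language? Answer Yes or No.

Yes

Converting the expression M to a DFA (subset construction, then merging equivalent states) gives the minimal DFA with states {m0, m1, m2}, start state m0, accepting states {m0, m1} and transitions m0: x→m1, y→m1; m1: x→m2, y→m2; m2: x→m2, y→m2.
Exploring the product automaton M × N from the start pair (m0, q2), following both machines on each input symbol, reaches 4 state pairs: (m0, q2), (m1, q0), (m1, q1), (m2, q3).
M accepts in {m0, m1} and N accepts in {q0, q1, q2}. In every reachable pair the two components are either both accepting — (m0, q2), (m1, q0), (m1, q1) — or both non-accepting, so no string is accepted by exactly one of the machines: L(M) \ L(N) and L(N) \ L(M) are both empty.
Hence every string is accepted by M iff it is accepted by N, and the two languages coincide.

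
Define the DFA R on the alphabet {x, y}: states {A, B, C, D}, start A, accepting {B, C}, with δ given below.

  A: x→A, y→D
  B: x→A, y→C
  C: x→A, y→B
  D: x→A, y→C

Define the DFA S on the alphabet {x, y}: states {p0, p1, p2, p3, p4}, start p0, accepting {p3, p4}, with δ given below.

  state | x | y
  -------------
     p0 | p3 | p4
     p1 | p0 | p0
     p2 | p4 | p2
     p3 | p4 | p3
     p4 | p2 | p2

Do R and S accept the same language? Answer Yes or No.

The string yy is accepted by R but rejected by S.
So L(R) ≠ L(S).

No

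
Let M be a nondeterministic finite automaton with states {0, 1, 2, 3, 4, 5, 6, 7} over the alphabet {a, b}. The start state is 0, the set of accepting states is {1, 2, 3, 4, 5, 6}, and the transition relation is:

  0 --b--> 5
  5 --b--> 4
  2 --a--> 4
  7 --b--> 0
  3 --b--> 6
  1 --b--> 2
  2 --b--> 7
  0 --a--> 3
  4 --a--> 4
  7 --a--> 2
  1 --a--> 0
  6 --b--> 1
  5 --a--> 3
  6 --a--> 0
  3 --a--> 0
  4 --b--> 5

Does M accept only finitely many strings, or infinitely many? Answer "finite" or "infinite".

State 0 is reachable from the start and can reach an accepting state, and it lies on the cycle 0 → 3 → 0.
Traversing that cycle any number of times yields accepted strings of unbounded length, so the language is infinite.

infinite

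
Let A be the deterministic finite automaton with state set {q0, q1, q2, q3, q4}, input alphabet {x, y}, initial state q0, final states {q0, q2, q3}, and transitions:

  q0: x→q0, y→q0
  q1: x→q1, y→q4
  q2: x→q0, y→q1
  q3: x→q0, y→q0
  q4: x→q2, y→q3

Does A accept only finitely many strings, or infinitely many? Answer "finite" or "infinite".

State q0 is reachable from the start and can reach an accepting state, and it lies on the cycle q0 → q0.
Traversing that cycle any number of times yields accepted strings of unbounded length, so the language is infinite.

infinite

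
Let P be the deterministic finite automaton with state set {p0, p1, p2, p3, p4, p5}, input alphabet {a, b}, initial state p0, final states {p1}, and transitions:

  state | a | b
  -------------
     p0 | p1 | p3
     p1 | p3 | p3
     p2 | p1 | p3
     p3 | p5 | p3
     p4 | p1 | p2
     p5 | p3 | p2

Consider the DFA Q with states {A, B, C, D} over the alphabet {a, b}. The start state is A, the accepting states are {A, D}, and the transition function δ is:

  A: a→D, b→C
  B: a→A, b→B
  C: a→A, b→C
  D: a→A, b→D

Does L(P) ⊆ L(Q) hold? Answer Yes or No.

Yes

Exploring the product automaton P × Q from the start pair (p0, A), following both machines on each input symbol, reaches 10 state pairs: (p0, A), (p1, D), (p3, C), (p3, A), (p3, D), (p5, A), (p5, D), (p2, C), (p2, D), (p1, A).
P accepts in {p1} and Q accepts in {A, D}. The reachable pairs whose P-component is accepting are (p1, D), (p1, A); in each of them the Q-component is accepting too, so the product for L(P) \ L(Q) (P-component accepting, Q-component rejecting) has no reachable accepting pair and the difference is empty.
Hence every string in L(P) is also in L(Q).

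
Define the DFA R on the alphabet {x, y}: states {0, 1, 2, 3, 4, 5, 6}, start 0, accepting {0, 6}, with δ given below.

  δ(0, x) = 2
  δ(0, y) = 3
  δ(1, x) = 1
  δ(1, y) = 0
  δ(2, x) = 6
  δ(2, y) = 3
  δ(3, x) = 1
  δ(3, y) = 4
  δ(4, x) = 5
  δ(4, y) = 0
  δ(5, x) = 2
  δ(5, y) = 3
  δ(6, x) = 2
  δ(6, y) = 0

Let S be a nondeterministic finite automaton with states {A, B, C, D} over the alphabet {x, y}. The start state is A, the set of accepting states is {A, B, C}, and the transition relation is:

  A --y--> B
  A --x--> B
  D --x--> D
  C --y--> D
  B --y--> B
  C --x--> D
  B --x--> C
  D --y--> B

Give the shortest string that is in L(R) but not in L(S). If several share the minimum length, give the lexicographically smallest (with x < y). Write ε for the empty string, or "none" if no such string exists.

The string xxy is accepted by R but not by S.
No shorter string lies in the difference, and xxy is the lexicographically first length-3 string in L(R) \ L(S).

xxy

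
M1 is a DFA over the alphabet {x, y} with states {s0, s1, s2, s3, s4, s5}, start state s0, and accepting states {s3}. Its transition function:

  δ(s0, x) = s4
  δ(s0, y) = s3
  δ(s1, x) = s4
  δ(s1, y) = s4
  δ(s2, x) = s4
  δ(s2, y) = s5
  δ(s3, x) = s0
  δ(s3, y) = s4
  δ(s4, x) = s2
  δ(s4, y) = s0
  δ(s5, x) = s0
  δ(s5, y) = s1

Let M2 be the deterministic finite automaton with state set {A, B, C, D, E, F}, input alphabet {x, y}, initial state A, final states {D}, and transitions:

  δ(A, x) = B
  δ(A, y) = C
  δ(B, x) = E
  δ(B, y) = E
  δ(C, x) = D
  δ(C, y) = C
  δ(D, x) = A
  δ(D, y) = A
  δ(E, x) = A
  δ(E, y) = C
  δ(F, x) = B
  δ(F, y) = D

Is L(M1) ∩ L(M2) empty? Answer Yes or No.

Yes

Exploring the product automaton M1 × M2 from the start pair (s0, A), following both machines on each input symbol, reaches 21 state pairs: (s0, A), (s4, B), (s3, C), (s2, E), (s0, E), (s0, D), (s4, C), (s4, A), (s5, C), (s3, A), (s2, D), (s0, C), (s2, B), (s1, C), (s0, B), (s5, A), (s4, D), (s4, E), (s5, E), (s3, E), (s2, A).
M1 accepts in {s3} and M2 accepts in {D}; no reachable pair has both components accepting, so no string drives both machines to acceptance simultaneously and L(M1) ∩ L(M2) = ∅.
So no string is accepted by both, and the intersection is empty.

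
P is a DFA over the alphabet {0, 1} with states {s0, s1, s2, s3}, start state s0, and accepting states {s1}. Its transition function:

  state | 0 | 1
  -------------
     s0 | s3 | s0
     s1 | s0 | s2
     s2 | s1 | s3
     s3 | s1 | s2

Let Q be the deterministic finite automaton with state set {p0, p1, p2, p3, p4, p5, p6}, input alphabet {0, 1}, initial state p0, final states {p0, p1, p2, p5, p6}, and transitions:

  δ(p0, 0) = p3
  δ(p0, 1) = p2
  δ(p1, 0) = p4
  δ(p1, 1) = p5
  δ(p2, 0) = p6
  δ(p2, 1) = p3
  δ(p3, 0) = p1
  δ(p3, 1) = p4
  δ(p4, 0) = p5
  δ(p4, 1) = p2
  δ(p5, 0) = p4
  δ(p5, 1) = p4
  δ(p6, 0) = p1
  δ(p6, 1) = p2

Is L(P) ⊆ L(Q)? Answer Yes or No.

No

The string 0010 is in L(P) but not in L(Q).
So L(P) ⊄ L(Q).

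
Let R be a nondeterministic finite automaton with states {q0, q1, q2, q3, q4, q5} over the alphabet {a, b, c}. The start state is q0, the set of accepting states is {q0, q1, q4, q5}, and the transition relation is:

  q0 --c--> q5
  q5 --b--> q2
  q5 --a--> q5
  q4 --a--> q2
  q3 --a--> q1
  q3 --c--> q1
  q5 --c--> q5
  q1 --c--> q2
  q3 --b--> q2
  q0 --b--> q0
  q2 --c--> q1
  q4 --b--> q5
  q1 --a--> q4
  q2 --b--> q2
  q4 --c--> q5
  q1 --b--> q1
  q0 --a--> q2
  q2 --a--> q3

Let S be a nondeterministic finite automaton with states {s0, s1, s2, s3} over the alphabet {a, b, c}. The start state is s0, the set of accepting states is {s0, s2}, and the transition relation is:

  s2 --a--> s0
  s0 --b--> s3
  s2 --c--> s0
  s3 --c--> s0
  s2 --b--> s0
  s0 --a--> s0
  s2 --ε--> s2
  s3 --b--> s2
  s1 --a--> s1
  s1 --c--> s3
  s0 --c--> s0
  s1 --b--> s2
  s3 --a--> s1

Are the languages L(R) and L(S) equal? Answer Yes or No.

No

The string b is accepted by R but rejected by S.
So L(R) ≠ L(S).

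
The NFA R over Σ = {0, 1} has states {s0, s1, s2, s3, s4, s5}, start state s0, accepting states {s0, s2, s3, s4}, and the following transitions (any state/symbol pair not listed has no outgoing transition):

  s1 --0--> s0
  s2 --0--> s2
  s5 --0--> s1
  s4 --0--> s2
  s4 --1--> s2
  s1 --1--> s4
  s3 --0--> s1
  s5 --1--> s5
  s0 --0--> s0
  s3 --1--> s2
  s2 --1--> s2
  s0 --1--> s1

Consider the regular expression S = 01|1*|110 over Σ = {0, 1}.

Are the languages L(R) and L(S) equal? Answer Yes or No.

The string 0 is accepted by R but rejected by S.
So L(R) ≠ L(S).

No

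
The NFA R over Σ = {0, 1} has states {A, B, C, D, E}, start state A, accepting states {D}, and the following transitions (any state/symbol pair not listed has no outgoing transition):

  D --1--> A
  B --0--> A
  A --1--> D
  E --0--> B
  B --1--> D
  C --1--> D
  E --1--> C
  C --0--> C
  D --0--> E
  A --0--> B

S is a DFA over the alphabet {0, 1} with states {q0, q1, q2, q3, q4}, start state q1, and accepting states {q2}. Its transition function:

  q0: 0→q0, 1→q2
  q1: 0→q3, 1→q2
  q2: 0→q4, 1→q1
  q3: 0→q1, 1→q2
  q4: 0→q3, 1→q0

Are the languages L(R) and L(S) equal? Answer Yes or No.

Exploring the product automaton R × S from the start pair (A, q1), following both machines on each input symbol, reaches 5 state pairs: (A, q1), (B, q3), (D, q2), (E, q4), (C, q0).
R accepts in {D} and S accepts in {q2}. In every reachable pair the two components are either both accepting — (D, q2) — or both non-accepting, so no string is accepted by exactly one of the machines: L(R) \ L(S) and L(S) \ L(R) are both empty.
Hence every string is accepted by R iff it is accepted by S, and the two languages coincide.

Yes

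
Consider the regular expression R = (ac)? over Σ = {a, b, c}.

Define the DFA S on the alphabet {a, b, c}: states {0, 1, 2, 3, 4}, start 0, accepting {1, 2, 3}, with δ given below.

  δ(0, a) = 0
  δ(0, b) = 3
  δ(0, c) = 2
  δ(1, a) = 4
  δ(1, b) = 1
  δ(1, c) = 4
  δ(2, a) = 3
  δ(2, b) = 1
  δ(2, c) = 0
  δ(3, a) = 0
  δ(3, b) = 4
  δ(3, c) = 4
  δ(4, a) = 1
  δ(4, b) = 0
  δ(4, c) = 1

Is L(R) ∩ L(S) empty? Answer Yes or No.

No

The string ac is accepted by both R and S.
Hence L(R) ∩ L(S) ≠ ∅.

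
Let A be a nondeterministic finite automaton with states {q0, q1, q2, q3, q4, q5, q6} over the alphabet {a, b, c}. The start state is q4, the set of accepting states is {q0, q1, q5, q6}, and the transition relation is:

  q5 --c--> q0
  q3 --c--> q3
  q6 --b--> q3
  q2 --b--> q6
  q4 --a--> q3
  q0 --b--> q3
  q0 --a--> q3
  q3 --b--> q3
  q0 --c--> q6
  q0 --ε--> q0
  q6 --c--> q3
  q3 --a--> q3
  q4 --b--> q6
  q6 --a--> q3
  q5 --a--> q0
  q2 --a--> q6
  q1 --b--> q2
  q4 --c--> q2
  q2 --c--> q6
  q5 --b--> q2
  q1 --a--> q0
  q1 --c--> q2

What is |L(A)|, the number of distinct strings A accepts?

The useful subgraph on states {q2, q4, q6} is acyclic, so L(A) is finite; the longest accepting path visits 3 useful states, giving maximum string length 2.
Counting accepting paths from q4 by length: 1 of length 1, 3 of length 2. Total 4.

4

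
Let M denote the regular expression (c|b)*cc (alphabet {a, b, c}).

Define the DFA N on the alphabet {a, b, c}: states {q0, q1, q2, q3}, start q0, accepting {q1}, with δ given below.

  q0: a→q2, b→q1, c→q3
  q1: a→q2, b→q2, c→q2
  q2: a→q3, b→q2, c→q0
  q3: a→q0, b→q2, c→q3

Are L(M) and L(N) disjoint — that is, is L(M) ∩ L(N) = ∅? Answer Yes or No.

Converting the expression M to a DFA (subset construction, then merging equivalent states) gives the minimal DFA with states {m0, m1, m2, m3}, start state m0, accepting states {m3} and transitions m0: a→m1, b→m0, c→m2; m1: a→m1, b→m1, c→m1; m2: a→m1, b→m0, c→m3; m3: a→m1, b→m0, c→m3.
Exploring the product automaton M × N from the start pair (m0, q0), following both machines on each input symbol, reaches 12 state pairs: (m0, q0), (m1, q2), (m0, q1), (m2, q3), (m1, q3), (m1, q0), (m0, q2), (m2, q2), (m3, q3), (m1, q1), (m2, q0), (m3, q0).
M accepts in {m3} and N accepts in {q1}; no reachable pair has both components accepting, so no string drives both machines to acceptance simultaneously and L(M) ∩ L(N) = ∅.
So no string is accepted by both, and the intersection is empty.

Yes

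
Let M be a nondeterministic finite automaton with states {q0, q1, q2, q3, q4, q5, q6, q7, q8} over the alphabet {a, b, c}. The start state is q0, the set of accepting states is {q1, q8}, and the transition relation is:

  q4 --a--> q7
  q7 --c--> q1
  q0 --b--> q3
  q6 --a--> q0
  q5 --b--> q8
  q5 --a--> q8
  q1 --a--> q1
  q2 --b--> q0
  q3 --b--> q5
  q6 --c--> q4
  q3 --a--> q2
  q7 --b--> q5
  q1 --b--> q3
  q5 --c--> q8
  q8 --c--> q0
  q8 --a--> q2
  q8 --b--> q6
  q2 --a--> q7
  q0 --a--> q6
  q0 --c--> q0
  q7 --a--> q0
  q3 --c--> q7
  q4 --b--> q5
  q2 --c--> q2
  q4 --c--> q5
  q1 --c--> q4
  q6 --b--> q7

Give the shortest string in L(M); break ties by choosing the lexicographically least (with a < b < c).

abc

A breadth-first search from q0 reaches an accepting state first via the path q0 → q6 → q7 → q1 on input abc.
No string of length < 3 is accepted (BFS exhausts all shorter strings without reaching an accepting state), and abc is the lexicographically least accepting string of length 3.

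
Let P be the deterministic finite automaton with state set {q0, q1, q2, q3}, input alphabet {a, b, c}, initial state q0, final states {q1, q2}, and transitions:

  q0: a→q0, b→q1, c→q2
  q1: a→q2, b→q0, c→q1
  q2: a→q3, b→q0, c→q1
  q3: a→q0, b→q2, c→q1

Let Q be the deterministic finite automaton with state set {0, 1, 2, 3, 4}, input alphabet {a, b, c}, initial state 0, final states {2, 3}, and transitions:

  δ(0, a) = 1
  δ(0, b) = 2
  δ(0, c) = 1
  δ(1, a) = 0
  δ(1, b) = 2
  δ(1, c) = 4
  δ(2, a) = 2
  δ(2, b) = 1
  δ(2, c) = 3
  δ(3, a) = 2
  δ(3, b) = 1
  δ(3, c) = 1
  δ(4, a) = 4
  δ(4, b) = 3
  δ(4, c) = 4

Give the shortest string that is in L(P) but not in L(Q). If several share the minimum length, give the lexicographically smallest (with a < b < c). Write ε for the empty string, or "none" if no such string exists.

The string c is accepted by P but not by Q.
No shorter string lies in the difference, and c is the lexicographically first length-1 string in L(P) \ L(Q).

c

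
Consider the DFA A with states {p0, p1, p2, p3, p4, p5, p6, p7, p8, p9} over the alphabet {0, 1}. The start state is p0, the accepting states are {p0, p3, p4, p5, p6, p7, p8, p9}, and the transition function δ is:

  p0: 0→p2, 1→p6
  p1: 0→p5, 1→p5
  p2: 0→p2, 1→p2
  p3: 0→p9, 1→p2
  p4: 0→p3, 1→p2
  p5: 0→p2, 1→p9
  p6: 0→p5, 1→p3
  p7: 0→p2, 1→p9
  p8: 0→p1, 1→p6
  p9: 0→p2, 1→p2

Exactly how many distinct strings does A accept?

6

The useful subgraph on states {p0, p3, p5, p6, p9} is acyclic, so L(A) is finite; the longest accepting path visits 4 useful states, giving maximum string length 3.
Counting accepting paths from p0 by length: 1 of length 0, 1 of length 1, 2 of length 2, 2 of length 3. Total 6.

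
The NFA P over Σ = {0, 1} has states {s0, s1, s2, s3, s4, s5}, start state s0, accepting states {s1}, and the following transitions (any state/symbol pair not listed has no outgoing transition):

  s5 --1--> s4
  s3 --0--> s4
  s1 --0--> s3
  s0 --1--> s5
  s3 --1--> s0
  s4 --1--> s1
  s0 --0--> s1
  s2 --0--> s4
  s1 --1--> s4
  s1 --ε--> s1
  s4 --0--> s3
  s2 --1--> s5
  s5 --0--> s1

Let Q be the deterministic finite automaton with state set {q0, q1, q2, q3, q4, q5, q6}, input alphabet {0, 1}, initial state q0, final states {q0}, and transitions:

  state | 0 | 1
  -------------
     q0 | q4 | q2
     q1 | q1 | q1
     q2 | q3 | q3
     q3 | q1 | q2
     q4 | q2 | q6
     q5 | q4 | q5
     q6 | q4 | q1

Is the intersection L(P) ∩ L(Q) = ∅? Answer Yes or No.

Exploring the product automaton P × Q from the start pair (s0, q0), following both machines on each input symbol, reaches 20 state pairs: (s0, q0), (s1, q4), (s5, q2), (s3, q2), (s4, q6), (s1, q3), (s4, q3), (s0, q3), (s3, q4), (s1, q1), (s3, q1), (s4, q2), (s1, q2), (s0, q6), (s4, q1), (s0, q1), (s3, q3), (s5, q1), (s0, q2), (s5, q3).
P accepts in {s1} and Q accepts in {q0}; no reachable pair has both components accepting, so no string drives both machines to acceptance simultaneously and L(P) ∩ L(Q) = ∅.
So no string is accepted by both, and the intersection is empty.

Yes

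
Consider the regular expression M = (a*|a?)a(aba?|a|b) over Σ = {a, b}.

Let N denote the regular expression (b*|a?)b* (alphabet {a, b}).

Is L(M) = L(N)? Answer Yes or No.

The string aa is accepted by M but rejected by N.
So L(M) ≠ L(N).

No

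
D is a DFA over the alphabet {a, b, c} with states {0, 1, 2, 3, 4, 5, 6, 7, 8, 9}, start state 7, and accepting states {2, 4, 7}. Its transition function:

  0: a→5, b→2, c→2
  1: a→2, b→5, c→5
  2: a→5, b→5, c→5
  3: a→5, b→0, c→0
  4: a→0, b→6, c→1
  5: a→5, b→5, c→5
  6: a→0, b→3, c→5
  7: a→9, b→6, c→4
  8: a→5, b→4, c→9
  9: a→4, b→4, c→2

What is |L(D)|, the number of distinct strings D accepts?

The useful subgraph on states {0, 1, 2, 3, 4, 6, 7, 9} is acyclic, so L(D) is finite; the longest accepting path visits 7 useful states, giving maximum string length 6.
Counting accepting paths from 7 by length: 1 of length 0, 1 of length 1, 3 of length 2, 5 of length 3, 12 of length 4, 8 of length 5, 8 of length 6. Total 38.

38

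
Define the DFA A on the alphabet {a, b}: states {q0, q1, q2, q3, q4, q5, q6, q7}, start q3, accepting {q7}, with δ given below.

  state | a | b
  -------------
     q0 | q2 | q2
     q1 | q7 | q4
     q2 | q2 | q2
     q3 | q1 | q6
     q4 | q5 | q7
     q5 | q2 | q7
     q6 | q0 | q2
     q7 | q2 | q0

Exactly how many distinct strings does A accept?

The useful subgraph on states {q1, q3, q4, q5, q7} is acyclic, so L(A) is finite; the longest accepting path visits 5 useful states, giving maximum string length 4.
Counting accepting paths from q3 by length: 1 of length 2, 1 of length 3, 1 of length 4. Total 3.

3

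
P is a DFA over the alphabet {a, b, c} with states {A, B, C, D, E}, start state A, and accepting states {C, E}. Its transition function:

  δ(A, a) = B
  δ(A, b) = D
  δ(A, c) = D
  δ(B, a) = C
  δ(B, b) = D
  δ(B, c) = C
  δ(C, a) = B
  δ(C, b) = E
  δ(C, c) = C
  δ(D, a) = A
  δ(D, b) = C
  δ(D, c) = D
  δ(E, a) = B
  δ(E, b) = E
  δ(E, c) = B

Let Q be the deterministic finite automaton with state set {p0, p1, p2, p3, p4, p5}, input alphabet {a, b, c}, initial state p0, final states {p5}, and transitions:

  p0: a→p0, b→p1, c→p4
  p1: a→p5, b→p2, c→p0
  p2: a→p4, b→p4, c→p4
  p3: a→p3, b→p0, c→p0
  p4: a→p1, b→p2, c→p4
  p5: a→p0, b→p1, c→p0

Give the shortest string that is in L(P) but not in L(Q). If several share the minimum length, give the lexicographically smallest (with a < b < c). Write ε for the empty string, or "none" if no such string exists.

The string aa is accepted by P but not by Q.
No shorter string lies in the difference, and aa is the lexicographically first length-2 string in L(P) \ L(Q).

aa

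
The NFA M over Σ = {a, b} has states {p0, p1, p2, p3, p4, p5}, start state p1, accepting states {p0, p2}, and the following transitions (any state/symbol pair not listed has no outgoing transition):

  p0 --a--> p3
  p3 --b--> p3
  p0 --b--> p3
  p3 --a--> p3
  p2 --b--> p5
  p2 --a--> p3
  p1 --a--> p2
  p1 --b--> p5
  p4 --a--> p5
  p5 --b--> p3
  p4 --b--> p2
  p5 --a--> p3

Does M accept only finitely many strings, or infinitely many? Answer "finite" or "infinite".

finite

The useful states (reachable from p1 and able to reach an accepting state) are {p1, p2}.
Restricted to these states the transition graph has no cycle, so every accepting path has bounded length and L is finite.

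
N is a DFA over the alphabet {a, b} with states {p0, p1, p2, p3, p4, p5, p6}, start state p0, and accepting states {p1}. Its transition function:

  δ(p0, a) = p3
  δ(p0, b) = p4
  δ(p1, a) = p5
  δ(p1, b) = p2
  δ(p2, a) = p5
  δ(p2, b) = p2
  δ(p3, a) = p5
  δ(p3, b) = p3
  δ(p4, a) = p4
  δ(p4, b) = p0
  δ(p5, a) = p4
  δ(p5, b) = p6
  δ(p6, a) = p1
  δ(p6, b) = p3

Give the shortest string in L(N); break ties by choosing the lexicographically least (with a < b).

aaba

A breadth-first search from p0 reaches an accepting state first via the path p0 → p3 → p5 → p6 → p1 on input aaba.
No string of length < 4 is accepted (BFS exhausts all shorter strings without reaching an accepting state), and aaba is the lexicographically least accepting string of length 4.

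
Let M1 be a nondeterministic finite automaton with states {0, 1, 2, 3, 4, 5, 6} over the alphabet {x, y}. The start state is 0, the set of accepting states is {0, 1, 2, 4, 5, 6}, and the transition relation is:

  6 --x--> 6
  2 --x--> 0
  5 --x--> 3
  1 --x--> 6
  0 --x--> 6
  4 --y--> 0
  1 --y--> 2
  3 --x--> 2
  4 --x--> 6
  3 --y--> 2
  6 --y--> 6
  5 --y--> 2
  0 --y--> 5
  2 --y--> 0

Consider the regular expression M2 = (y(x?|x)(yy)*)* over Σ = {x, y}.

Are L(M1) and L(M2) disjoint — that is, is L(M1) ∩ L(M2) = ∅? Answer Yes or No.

No

The empty string ε is accepted by both M1 and M2.
Hence L(M1) ∩ L(M2) ≠ ∅.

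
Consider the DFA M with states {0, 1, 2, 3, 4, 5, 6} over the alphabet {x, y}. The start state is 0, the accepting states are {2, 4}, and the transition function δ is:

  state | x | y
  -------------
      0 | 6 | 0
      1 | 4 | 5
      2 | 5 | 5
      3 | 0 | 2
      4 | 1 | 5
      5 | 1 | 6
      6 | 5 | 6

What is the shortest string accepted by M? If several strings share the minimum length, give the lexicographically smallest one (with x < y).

A breadth-first search from 0 reaches an accepting state first via the path 0 → 6 → 5 → 1 → 4 on input xxxx.
No string of length < 4 is accepted (BFS exhausts all shorter strings without reaching an accepting state), and xxxx is the lexicographically least accepting string of length 4.

xxxx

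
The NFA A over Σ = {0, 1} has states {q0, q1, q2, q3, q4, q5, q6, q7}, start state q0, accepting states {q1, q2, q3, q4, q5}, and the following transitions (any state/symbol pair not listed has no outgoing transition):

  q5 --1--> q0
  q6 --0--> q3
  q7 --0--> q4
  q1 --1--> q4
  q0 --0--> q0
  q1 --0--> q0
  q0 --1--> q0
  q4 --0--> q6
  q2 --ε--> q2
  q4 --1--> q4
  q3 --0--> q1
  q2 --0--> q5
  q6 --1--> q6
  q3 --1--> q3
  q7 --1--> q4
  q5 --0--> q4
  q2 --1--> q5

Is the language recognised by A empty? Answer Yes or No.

Yes

The states reachable from the start state are {q0}.
None of the accepting states {q1, q2, q3, q4, q5} is reachable, so no string is accepted and L(A) = ∅.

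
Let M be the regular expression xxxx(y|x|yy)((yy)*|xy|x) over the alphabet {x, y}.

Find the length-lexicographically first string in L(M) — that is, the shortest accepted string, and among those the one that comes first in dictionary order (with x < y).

By inspection of the expression, no string of length less than 5 matches, and xxxxx is the lexicographically first match of length 5.

xxxxx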